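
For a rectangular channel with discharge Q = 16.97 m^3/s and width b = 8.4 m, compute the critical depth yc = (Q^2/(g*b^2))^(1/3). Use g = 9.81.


Using yc = (Q^2 / (g * b^2))^(1/3):
Q^2 = 16.97^2 = 287.98.
g * b^2 = 9.81 * 8.4^2 = 9.81 * 70.56 = 692.19.
Q^2 / (g*b^2) = 287.98 / 692.19 = 0.416.
yc = 0.416^(1/3) = 0.7465 m.

0.7465


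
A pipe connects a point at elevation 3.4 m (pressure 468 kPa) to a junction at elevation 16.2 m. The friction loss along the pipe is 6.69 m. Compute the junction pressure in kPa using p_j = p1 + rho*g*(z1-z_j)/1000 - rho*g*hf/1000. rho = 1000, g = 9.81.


Junction pressure: p_j = p1 + rho*g*(z1 - z_j)/1000 - rho*g*hf/1000.
Elevation term = 1000*9.81*(3.4 - 16.2)/1000 = -125.568 kPa.
Friction term = 1000*9.81*6.69/1000 = 65.629 kPa.
p_j = 468 + -125.568 - 65.629 = 276.8 kPa.

276.8


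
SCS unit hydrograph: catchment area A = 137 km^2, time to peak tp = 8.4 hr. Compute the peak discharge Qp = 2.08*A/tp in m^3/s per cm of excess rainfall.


SCS formula: Qp = 2.08 * A / tp.
Qp = 2.08 * 137 / 8.4
   = 284.96 / 8.4
   = 33.92 m^3/s per cm.

33.92


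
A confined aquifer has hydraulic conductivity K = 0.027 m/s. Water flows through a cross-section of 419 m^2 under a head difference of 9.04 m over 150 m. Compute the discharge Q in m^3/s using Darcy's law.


Darcy's law: Q = K * A * i, where i = dh/L.
Hydraulic gradient i = 9.04 / 150 = 0.060267.
Q = 0.027 * 419 * 0.060267
  = 0.6818 m^3/s.

0.6818


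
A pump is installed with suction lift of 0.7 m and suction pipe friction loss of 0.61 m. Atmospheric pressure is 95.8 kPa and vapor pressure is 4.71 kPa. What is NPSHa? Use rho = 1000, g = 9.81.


NPSHa = p_atm/(rho*g) - z_s - hf_s - p_vap/(rho*g).
p_atm/(rho*g) = 95.8*1000 / (1000*9.81) = 9.766 m.
p_vap/(rho*g) = 4.71*1000 / (1000*9.81) = 0.48 m.
NPSHa = 9.766 - 0.7 - 0.61 - 0.48
      = 7.98 m.

7.98


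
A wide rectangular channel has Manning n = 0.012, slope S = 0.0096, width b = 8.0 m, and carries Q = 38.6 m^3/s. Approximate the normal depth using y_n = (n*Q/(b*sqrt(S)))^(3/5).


We use the wide-channel approximation y_n = (n*Q/(b*sqrt(S)))^(3/5).
sqrt(S) = sqrt(0.0096) = 0.09798.
Numerator: n*Q = 0.012 * 38.6 = 0.4632.
Denominator: b*sqrt(S) = 8.0 * 0.09798 = 0.78384.
arg = 0.5909.
y_n = 0.5909^(3/5) = 0.7293 m.

0.7293


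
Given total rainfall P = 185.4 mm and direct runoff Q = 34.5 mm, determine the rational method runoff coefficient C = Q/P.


The runoff coefficient C = runoff depth / rainfall depth.
C = 34.5 / 185.4
  = 0.1861.

0.1861


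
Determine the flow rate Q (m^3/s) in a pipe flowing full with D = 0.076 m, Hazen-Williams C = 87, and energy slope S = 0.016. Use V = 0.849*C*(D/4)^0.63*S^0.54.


For a full circular pipe, R = D/4 = 0.076/4 = 0.019 m.
V = 0.849 * 87 * 0.019^0.63 * 0.016^0.54
  = 0.849 * 87 * 0.082341 * 0.107207
  = 0.652 m/s.
Pipe area A = pi*D^2/4 = pi*0.076^2/4 = 0.0045 m^2.
Q = A * V = 0.0045 * 0.652 = 0.003 m^3/s.

0.003


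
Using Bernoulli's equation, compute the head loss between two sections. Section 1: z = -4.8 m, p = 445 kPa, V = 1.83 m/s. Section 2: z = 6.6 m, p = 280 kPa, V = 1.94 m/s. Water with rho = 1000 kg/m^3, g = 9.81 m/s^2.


Total head at each section: H = z + p/(rho*g) + V^2/(2g).
H1 = -4.8 + 445*1000/(1000*9.81) + 1.83^2/(2*9.81)
   = -4.8 + 45.362 + 0.1707
   = 40.733 m.
H2 = 6.6 + 280*1000/(1000*9.81) + 1.94^2/(2*9.81)
   = 6.6 + 28.542 + 0.1918
   = 35.334 m.
h_L = H1 - H2 = 40.733 - 35.334 = 5.398 m.

5.398


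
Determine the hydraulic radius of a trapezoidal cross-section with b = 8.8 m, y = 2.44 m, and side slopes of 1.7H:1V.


For a trapezoidal section with side slope z:
A = (b + z*y)*y = (8.8 + 1.7*2.44)*2.44 = 31.593 m^2.
P = b + 2*y*sqrt(1 + z^2) = 8.8 + 2*2.44*sqrt(1 + 1.7^2) = 18.425 m.
R = A/P = 31.593 / 18.425 = 1.7147 m.

1.7147


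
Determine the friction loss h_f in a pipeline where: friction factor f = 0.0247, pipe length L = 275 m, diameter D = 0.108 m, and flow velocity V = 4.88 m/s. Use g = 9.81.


Darcy-Weisbach equation: h_f = f * (L/D) * V^2/(2g).
f * L/D = 0.0247 * 275/0.108 = 62.8935.
V^2/(2g) = 4.88^2 / (2*9.81) = 23.8144 / 19.62 = 1.2138 m.
h_f = 62.8935 * 1.2138 = 76.339 m.

76.339


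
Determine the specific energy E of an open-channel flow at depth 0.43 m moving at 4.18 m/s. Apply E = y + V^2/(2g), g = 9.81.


Specific energy E = y + V^2/(2g).
Velocity head = V^2/(2g) = 4.18^2 / (2*9.81) = 17.4724 / 19.62 = 0.8905 m.
E = 0.43 + 0.8905 = 1.3205 m.

1.3205


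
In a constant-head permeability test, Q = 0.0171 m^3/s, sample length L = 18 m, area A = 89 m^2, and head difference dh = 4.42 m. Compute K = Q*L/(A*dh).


From K = Q*L / (A*dh):
Numerator: Q*L = 0.0171 * 18 = 0.3078.
Denominator: A*dh = 89 * 4.42 = 393.38.
K = 0.3078 / 393.38 = 0.000782 m/s.

0.000782


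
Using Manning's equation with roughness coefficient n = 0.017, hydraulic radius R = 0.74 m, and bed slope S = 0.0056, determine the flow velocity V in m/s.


Manning's equation gives V = (1/n) * R^(2/3) * S^(1/2).
First, compute R^(2/3) = 0.74^(2/3) = 0.8181.
Next, S^(1/2) = 0.0056^(1/2) = 0.074833.
Then 1/n = 1/0.017 = 58.82.
V = 58.82 * 0.8181 * 0.074833 = 3.6014 m/s.

3.6014


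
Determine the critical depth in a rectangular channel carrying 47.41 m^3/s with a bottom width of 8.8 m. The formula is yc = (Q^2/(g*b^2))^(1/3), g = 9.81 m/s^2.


Using yc = (Q^2 / (g * b^2))^(1/3):
Q^2 = 47.41^2 = 2247.71.
g * b^2 = 9.81 * 8.8^2 = 9.81 * 77.44 = 759.69.
Q^2 / (g*b^2) = 2247.71 / 759.69 = 2.9587.
yc = 2.9587^(1/3) = 1.4356 m.

1.4356


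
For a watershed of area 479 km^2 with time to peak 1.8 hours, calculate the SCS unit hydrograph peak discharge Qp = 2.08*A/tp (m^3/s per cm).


SCS formula: Qp = 2.08 * A / tp.
Qp = 2.08 * 479 / 1.8
   = 996.32 / 1.8
   = 553.51 m^3/s per cm.

553.51


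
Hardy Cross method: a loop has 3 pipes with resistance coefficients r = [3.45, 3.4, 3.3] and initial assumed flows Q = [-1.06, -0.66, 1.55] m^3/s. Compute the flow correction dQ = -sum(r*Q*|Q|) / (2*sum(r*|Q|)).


Numerator terms (r*Q*|Q|): 3.45*-1.06*|-1.06| = -3.8764; 3.4*-0.66*|-0.66| = -1.481; 3.3*1.55*|1.55| = 7.9283.
Sum of numerator = 2.5708.
Denominator terms (r*|Q|): 3.45*|-1.06| = 3.657; 3.4*|-0.66| = 2.244; 3.3*|1.55| = 5.115.
2 * sum of denominator = 2 * 11.016 = 22.032.
dQ = -2.5708 / 22.032 = -0.1167 m^3/s.

-0.1167


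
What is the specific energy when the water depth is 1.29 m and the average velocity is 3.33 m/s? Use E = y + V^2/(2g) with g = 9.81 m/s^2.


Specific energy E = y + V^2/(2g).
Velocity head = V^2/(2g) = 3.33^2 / (2*9.81) = 11.0889 / 19.62 = 0.5652 m.
E = 1.29 + 0.5652 = 1.8552 m.

1.8552


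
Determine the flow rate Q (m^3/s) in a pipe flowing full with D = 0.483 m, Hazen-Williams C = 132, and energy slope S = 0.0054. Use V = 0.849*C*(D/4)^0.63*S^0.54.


For a full circular pipe, R = D/4 = 0.483/4 = 0.1207 m.
V = 0.849 * 132 * 0.1207^0.63 * 0.0054^0.54
  = 0.849 * 132 * 0.263991 * 0.059634
  = 1.7643 m/s.
Pipe area A = pi*D^2/4 = pi*0.483^2/4 = 0.1832 m^2.
Q = A * V = 0.1832 * 1.7643 = 0.3233 m^3/s.

0.3233


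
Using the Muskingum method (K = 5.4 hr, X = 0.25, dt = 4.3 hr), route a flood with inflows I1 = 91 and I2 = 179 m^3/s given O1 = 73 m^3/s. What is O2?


Muskingum coefficients:
denom = 2*K*(1-X) + dt = 2*5.4*(1-0.25) + 4.3 = 12.4.
C0 = (dt - 2*K*X)/denom = (4.3 - 2*5.4*0.25)/12.4 = 0.129.
C1 = (dt + 2*K*X)/denom = (4.3 + 2*5.4*0.25)/12.4 = 0.5645.
C2 = (2*K*(1-X) - dt)/denom = 0.3065.
O2 = C0*I2 + C1*I1 + C2*O1
   = 0.129*179 + 0.5645*91 + 0.3065*73
   = 96.84 m^3/s.

96.84


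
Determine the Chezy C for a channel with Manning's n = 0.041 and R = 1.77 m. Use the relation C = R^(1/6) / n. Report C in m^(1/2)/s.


The Chezy coefficient relates to Manning's n through C = R^(1/6) / n.
R^(1/6) = 1.77^(1/6) = 1.099838.
C = 1.099838 / 0.041 = 26.83 m^(1/2)/s.

26.83


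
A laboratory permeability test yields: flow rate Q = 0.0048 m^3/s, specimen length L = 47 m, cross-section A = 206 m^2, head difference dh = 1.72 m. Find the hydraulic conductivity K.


From K = Q*L / (A*dh):
Numerator: Q*L = 0.0048 * 47 = 0.2256.
Denominator: A*dh = 206 * 1.72 = 354.32.
K = 0.2256 / 354.32 = 0.000637 m/s.

0.000637


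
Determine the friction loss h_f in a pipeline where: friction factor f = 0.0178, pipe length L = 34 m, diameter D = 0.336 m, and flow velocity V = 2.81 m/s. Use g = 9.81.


Darcy-Weisbach equation: h_f = f * (L/D) * V^2/(2g).
f * L/D = 0.0178 * 34/0.336 = 1.8012.
V^2/(2g) = 2.81^2 / (2*9.81) = 7.8961 / 19.62 = 0.4025 m.
h_f = 1.8012 * 0.4025 = 0.725 m.

0.725


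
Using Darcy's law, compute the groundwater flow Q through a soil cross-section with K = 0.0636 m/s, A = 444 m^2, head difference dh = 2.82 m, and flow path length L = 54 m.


Darcy's law: Q = K * A * i, where i = dh/L.
Hydraulic gradient i = 2.82 / 54 = 0.052222.
Q = 0.0636 * 444 * 0.052222
  = 1.4747 m^3/s.

1.4747


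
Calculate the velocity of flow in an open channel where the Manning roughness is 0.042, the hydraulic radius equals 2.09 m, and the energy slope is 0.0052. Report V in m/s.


Manning's equation gives V = (1/n) * R^(2/3) * S^(1/2).
First, compute R^(2/3) = 2.09^(2/3) = 1.6347.
Next, S^(1/2) = 0.0052^(1/2) = 0.072111.
Then 1/n = 1/0.042 = 23.81.
V = 23.81 * 1.6347 * 0.072111 = 2.8066 m/s.

2.8066


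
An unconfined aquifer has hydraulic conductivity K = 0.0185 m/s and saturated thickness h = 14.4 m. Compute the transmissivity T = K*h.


Transmissivity is defined as T = K * h.
T = 0.0185 * 14.4
  = 0.2664 m^2/s.

0.2664


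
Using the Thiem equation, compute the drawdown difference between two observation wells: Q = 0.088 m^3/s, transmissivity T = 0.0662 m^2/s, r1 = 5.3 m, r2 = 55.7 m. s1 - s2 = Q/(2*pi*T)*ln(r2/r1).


Thiem equation: s1 - s2 = Q/(2*pi*T) * ln(r2/r1).
ln(r2/r1) = ln(55.7/5.3) = 2.3523.
Q/(2*pi*T) = 0.088 / (2*pi*0.0662) = 0.088 / 0.4159 = 0.2116.
s1 - s2 = 0.2116 * 2.3523 = 0.4977 m.

0.4977


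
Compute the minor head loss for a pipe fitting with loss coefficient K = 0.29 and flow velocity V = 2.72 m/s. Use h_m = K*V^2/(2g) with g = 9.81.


Minor loss formula: h_m = K * V^2/(2g).
V^2 = 2.72^2 = 7.3984.
V^2/(2g) = 7.3984 / 19.62 = 0.3771 m.
h_m = 0.29 * 0.3771 = 0.1094 m.

0.1094


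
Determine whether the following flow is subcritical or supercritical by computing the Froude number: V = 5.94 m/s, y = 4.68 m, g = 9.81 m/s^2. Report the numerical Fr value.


The Froude number is defined as Fr = V / sqrt(g*y).
g*y = 9.81 * 4.68 = 45.9108.
sqrt(g*y) = sqrt(45.9108) = 6.7758.
Fr = 5.94 / 6.7758 = 0.8767.
Since Fr < 1, the flow is subcritical.

0.8767


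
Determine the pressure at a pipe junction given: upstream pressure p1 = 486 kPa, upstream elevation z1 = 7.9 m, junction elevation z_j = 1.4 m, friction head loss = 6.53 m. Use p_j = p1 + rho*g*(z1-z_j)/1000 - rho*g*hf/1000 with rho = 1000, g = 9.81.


Junction pressure: p_j = p1 + rho*g*(z1 - z_j)/1000 - rho*g*hf/1000.
Elevation term = 1000*9.81*(7.9 - 1.4)/1000 = 63.765 kPa.
Friction term = 1000*9.81*6.53/1000 = 64.059 kPa.
p_j = 486 + 63.765 - 64.059 = 485.71 kPa.

485.71


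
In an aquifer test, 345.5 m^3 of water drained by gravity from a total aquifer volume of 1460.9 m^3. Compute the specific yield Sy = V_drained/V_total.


Specific yield Sy = Volume drained / Total volume.
Sy = 345.5 / 1460.9
   = 0.2365.

0.2365


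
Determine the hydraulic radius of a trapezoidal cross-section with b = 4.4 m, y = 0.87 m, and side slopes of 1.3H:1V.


For a trapezoidal section with side slope z:
A = (b + z*y)*y = (4.4 + 1.3*0.87)*0.87 = 4.812 m^2.
P = b + 2*y*sqrt(1 + z^2) = 4.4 + 2*0.87*sqrt(1 + 1.3^2) = 7.254 m.
R = A/P = 4.812 / 7.254 = 0.6634 m.

0.6634


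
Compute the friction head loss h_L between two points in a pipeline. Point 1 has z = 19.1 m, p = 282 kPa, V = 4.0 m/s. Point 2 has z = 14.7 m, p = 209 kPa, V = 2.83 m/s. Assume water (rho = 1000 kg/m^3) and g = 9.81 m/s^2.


Total head at each section: H = z + p/(rho*g) + V^2/(2g).
H1 = 19.1 + 282*1000/(1000*9.81) + 4.0^2/(2*9.81)
   = 19.1 + 28.746 + 0.8155
   = 48.662 m.
H2 = 14.7 + 209*1000/(1000*9.81) + 2.83^2/(2*9.81)
   = 14.7 + 21.305 + 0.4082
   = 36.413 m.
h_L = H1 - H2 = 48.662 - 36.413 = 12.249 m.

12.249


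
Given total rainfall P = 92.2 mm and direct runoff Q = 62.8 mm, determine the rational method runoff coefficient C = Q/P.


The runoff coefficient C = runoff depth / rainfall depth.
C = 62.8 / 92.2
  = 0.6811.

0.6811


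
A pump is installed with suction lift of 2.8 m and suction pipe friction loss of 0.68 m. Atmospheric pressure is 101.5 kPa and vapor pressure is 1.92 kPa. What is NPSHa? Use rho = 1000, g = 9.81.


NPSHa = p_atm/(rho*g) - z_s - hf_s - p_vap/(rho*g).
p_atm/(rho*g) = 101.5*1000 / (1000*9.81) = 10.347 m.
p_vap/(rho*g) = 1.92*1000 / (1000*9.81) = 0.196 m.
NPSHa = 10.347 - 2.8 - 0.68 - 0.196
      = 6.67 m.

6.67


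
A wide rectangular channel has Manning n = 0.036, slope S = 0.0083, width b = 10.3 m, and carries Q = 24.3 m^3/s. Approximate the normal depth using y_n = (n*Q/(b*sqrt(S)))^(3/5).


We use the wide-channel approximation y_n = (n*Q/(b*sqrt(S)))^(3/5).
sqrt(S) = sqrt(0.0083) = 0.091104.
Numerator: n*Q = 0.036 * 24.3 = 0.8748.
Denominator: b*sqrt(S) = 10.3 * 0.091104 = 0.938371.
arg = 0.9323.
y_n = 0.9323^(3/5) = 0.9588 m.

0.9588


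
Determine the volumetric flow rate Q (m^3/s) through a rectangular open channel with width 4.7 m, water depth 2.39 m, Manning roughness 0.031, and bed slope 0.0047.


For a rectangular channel, the cross-sectional area A = b * y = 4.7 * 2.39 = 11.23 m^2.
The wetted perimeter P = b + 2y = 4.7 + 2*2.39 = 9.48 m.
Hydraulic radius R = A/P = 11.23/9.48 = 1.1849 m.
Velocity V = (1/n)*R^(2/3)*S^(1/2) = (1/0.031)*1.1849^(2/3)*0.0047^(1/2) = 2.4764 m/s.
Discharge Q = A * V = 11.23 * 2.4764 = 27.817 m^3/s.

27.817


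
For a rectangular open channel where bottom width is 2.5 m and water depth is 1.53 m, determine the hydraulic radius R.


For a rectangular section:
Flow area A = b * y = 2.5 * 1.53 = 3.83 m^2.
Wetted perimeter P = b + 2y = 2.5 + 2*1.53 = 5.56 m.
Hydraulic radius R = A/P = 3.83 / 5.56 = 0.6879 m.

0.6879


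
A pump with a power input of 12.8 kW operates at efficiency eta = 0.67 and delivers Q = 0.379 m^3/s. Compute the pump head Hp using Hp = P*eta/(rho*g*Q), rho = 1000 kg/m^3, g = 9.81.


Pump head formula: Hp = P * eta / (rho * g * Q).
Numerator: P * eta = 12.8 * 1000 * 0.67 = 8576.0 W.
Denominator: rho * g * Q = 1000 * 9.81 * 0.379 = 3717.99.
Hp = 8576.0 / 3717.99 = 2.31 m.

2.31


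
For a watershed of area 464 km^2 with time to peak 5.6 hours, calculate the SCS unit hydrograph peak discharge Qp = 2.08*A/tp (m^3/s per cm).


SCS formula: Qp = 2.08 * A / tp.
Qp = 2.08 * 464 / 5.6
   = 965.12 / 5.6
   = 172.34 m^3/s per cm.

172.34


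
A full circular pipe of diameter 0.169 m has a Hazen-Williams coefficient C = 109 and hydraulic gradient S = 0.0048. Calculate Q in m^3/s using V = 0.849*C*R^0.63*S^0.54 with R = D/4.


For a full circular pipe, R = D/4 = 0.169/4 = 0.0423 m.
V = 0.849 * 109 * 0.0423^0.63 * 0.0048^0.54
  = 0.849 * 109 * 0.136229 * 0.055959
  = 0.7055 m/s.
Pipe area A = pi*D^2/4 = pi*0.169^2/4 = 0.0224 m^2.
Q = A * V = 0.0224 * 0.7055 = 0.0158 m^3/s.

0.0158


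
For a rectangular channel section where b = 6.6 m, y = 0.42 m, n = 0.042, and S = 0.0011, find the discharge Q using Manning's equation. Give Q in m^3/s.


For a rectangular channel, the cross-sectional area A = b * y = 6.6 * 0.42 = 2.77 m^2.
The wetted perimeter P = b + 2y = 6.6 + 2*0.42 = 7.44 m.
Hydraulic radius R = A/P = 2.77/7.44 = 0.3726 m.
Velocity V = (1/n)*R^(2/3)*S^(1/2) = (1/0.042)*0.3726^(2/3)*0.0011^(1/2) = 0.4089 m/s.
Discharge Q = A * V = 2.77 * 0.4089 = 1.133 m^3/s.

1.133


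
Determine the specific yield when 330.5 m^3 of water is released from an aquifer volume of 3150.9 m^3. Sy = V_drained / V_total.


Specific yield Sy = Volume drained / Total volume.
Sy = 330.5 / 3150.9
   = 0.1049.

0.1049


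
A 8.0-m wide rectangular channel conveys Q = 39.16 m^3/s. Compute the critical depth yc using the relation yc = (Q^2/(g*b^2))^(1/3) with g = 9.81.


Using yc = (Q^2 / (g * b^2))^(1/3):
Q^2 = 39.16^2 = 1533.51.
g * b^2 = 9.81 * 8.0^2 = 9.81 * 64.0 = 627.84.
Q^2 / (g*b^2) = 1533.51 / 627.84 = 2.4425.
yc = 2.4425^(1/3) = 1.3467 m.

1.3467


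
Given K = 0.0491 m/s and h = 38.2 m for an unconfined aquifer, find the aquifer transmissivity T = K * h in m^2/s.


Transmissivity is defined as T = K * h.
T = 0.0491 * 38.2
  = 1.8756 m^2/s.

1.8756


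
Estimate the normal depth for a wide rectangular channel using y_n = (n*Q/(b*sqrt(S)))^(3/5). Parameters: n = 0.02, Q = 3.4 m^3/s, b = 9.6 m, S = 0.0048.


We use the wide-channel approximation y_n = (n*Q/(b*sqrt(S)))^(3/5).
sqrt(S) = sqrt(0.0048) = 0.069282.
Numerator: n*Q = 0.02 * 3.4 = 0.068.
Denominator: b*sqrt(S) = 9.6 * 0.069282 = 0.665107.
arg = 0.1022.
y_n = 0.1022^(3/5) = 0.2545 m.

0.2545


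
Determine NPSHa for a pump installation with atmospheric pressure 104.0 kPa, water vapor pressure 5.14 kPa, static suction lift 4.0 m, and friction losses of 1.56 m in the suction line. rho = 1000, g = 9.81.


NPSHa = p_atm/(rho*g) - z_s - hf_s - p_vap/(rho*g).
p_atm/(rho*g) = 104.0*1000 / (1000*9.81) = 10.601 m.
p_vap/(rho*g) = 5.14*1000 / (1000*9.81) = 0.524 m.
NPSHa = 10.601 - 4.0 - 1.56 - 0.524
      = 4.52 m.

4.52


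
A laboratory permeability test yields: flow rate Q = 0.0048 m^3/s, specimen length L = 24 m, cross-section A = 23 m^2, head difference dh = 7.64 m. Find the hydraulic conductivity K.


From K = Q*L / (A*dh):
Numerator: Q*L = 0.0048 * 24 = 0.1152.
Denominator: A*dh = 23 * 7.64 = 175.72.
K = 0.1152 / 175.72 = 0.000656 m/s.

0.000656


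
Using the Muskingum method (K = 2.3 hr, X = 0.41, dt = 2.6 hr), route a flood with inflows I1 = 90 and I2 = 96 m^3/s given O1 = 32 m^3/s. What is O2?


Muskingum coefficients:
denom = 2*K*(1-X) + dt = 2*2.3*(1-0.41) + 2.6 = 5.314.
C0 = (dt - 2*K*X)/denom = (2.6 - 2*2.3*0.41)/5.314 = 0.1344.
C1 = (dt + 2*K*X)/denom = (2.6 + 2*2.3*0.41)/5.314 = 0.8442.
C2 = (2*K*(1-X) - dt)/denom = 0.0215.
O2 = C0*I2 + C1*I1 + C2*O1
   = 0.1344*96 + 0.8442*90 + 0.0215*32
   = 89.56 m^3/s.

89.56


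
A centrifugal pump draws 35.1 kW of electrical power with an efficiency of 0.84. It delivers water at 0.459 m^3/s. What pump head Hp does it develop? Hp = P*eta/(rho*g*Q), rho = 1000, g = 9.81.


Pump head formula: Hp = P * eta / (rho * g * Q).
Numerator: P * eta = 35.1 * 1000 * 0.84 = 29484.0 W.
Denominator: rho * g * Q = 1000 * 9.81 * 0.459 = 4502.79.
Hp = 29484.0 / 4502.79 = 6.55 m.

6.55


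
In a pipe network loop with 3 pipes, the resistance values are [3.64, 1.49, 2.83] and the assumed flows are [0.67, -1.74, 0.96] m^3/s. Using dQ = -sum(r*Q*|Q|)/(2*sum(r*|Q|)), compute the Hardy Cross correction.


Numerator terms (r*Q*|Q|): 3.64*0.67*|0.67| = 1.634; 1.49*-1.74*|-1.74| = -4.5111; 2.83*0.96*|0.96| = 2.6081.
Sum of numerator = -0.269.
Denominator terms (r*|Q|): 3.64*|0.67| = 2.4388; 1.49*|-1.74| = 2.5926; 2.83*|0.96| = 2.7168.
2 * sum of denominator = 2 * 7.7482 = 15.4964.
dQ = --0.269 / 15.4964 = 0.0174 m^3/s.

0.0174


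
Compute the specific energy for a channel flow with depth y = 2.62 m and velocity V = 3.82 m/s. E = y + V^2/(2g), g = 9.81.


Specific energy E = y + V^2/(2g).
Velocity head = V^2/(2g) = 3.82^2 / (2*9.81) = 14.5924 / 19.62 = 0.7438 m.
E = 2.62 + 0.7438 = 3.3638 m.

3.3638


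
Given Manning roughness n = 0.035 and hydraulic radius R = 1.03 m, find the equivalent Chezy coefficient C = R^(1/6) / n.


The Chezy coefficient relates to Manning's n through C = R^(1/6) / n.
R^(1/6) = 1.03^(1/6) = 1.004939.
C = 1.004939 / 0.035 = 28.71 m^(1/2)/s.

28.71


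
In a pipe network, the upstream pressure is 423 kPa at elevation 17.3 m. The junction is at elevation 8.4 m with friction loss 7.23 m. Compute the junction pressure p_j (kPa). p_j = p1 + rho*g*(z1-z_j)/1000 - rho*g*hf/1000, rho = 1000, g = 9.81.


Junction pressure: p_j = p1 + rho*g*(z1 - z_j)/1000 - rho*g*hf/1000.
Elevation term = 1000*9.81*(17.3 - 8.4)/1000 = 87.309 kPa.
Friction term = 1000*9.81*7.23/1000 = 70.926 kPa.
p_j = 423 + 87.309 - 70.926 = 439.38 kPa.

439.38


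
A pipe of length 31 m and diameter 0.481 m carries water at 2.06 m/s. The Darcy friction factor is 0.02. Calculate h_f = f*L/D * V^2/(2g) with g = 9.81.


Darcy-Weisbach equation: h_f = f * (L/D) * V^2/(2g).
f * L/D = 0.02 * 31/0.481 = 1.289.
V^2/(2g) = 2.06^2 / (2*9.81) = 4.2436 / 19.62 = 0.2163 m.
h_f = 1.289 * 0.2163 = 0.279 m.

0.279


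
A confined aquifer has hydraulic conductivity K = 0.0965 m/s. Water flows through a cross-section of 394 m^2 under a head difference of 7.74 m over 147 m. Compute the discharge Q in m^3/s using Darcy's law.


Darcy's law: Q = K * A * i, where i = dh/L.
Hydraulic gradient i = 7.74 / 147 = 0.052653.
Q = 0.0965 * 394 * 0.052653
  = 2.0019 m^3/s.

2.0019


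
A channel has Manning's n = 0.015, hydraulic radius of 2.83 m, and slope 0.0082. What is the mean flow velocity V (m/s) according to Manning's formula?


Manning's equation gives V = (1/n) * R^(2/3) * S^(1/2).
First, compute R^(2/3) = 2.83^(2/3) = 2.0007.
Next, S^(1/2) = 0.0082^(1/2) = 0.090554.
Then 1/n = 1/0.015 = 66.67.
V = 66.67 * 2.0007 * 0.090554 = 12.0783 m/s.

12.0783


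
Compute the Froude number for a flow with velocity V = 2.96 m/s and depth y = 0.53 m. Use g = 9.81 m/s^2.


The Froude number is defined as Fr = V / sqrt(g*y).
g*y = 9.81 * 0.53 = 5.1993.
sqrt(g*y) = sqrt(5.1993) = 2.2802.
Fr = 2.96 / 2.2802 = 1.2981.

1.2981


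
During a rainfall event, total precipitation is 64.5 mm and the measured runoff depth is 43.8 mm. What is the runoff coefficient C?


The runoff coefficient C = runoff depth / rainfall depth.
C = 43.8 / 64.5
  = 0.6791.

0.6791


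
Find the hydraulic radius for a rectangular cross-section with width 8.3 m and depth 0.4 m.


For a rectangular section:
Flow area A = b * y = 8.3 * 0.4 = 3.32 m^2.
Wetted perimeter P = b + 2y = 8.3 + 2*0.4 = 9.1 m.
Hydraulic radius R = A/P = 3.32 / 9.1 = 0.3648 m.

0.3648


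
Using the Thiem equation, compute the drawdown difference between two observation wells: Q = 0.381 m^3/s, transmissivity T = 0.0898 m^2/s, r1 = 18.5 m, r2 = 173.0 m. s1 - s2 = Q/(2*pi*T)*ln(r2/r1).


Thiem equation: s1 - s2 = Q/(2*pi*T) * ln(r2/r1).
ln(r2/r1) = ln(173.0/18.5) = 2.2355.
Q/(2*pi*T) = 0.381 / (2*pi*0.0898) = 0.381 / 0.5642 = 0.6753.
s1 - s2 = 0.6753 * 2.2355 = 1.5095 m.

1.5095


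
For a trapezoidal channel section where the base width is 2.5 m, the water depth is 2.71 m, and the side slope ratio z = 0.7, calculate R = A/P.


For a trapezoidal section with side slope z:
A = (b + z*y)*y = (2.5 + 0.7*2.71)*2.71 = 11.916 m^2.
P = b + 2*y*sqrt(1 + z^2) = 2.5 + 2*2.71*sqrt(1 + 0.7^2) = 9.116 m.
R = A/P = 11.916 / 9.116 = 1.3071 m.

1.3071


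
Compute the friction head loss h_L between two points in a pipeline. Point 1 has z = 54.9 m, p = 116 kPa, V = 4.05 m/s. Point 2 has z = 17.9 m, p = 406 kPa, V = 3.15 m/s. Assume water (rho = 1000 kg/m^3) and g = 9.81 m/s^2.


Total head at each section: H = z + p/(rho*g) + V^2/(2g).
H1 = 54.9 + 116*1000/(1000*9.81) + 4.05^2/(2*9.81)
   = 54.9 + 11.825 + 0.836
   = 67.561 m.
H2 = 17.9 + 406*1000/(1000*9.81) + 3.15^2/(2*9.81)
   = 17.9 + 41.386 + 0.5057
   = 59.792 m.
h_L = H1 - H2 = 67.561 - 59.792 = 7.769 m.

7.769


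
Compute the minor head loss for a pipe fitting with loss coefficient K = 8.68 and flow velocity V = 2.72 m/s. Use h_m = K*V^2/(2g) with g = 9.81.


Minor loss formula: h_m = K * V^2/(2g).
V^2 = 2.72^2 = 7.3984.
V^2/(2g) = 7.3984 / 19.62 = 0.3771 m.
h_m = 8.68 * 0.3771 = 3.2731 m.

3.2731


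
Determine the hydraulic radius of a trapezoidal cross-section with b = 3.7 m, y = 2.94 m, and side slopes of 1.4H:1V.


For a trapezoidal section with side slope z:
A = (b + z*y)*y = (3.7 + 1.4*2.94)*2.94 = 22.979 m^2.
P = b + 2*y*sqrt(1 + z^2) = 3.7 + 2*2.94*sqrt(1 + 1.4^2) = 13.816 m.
R = A/P = 22.979 / 13.816 = 1.6632 m.

1.6632


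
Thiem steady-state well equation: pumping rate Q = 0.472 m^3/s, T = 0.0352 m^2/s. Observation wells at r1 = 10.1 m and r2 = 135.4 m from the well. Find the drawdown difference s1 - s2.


Thiem equation: s1 - s2 = Q/(2*pi*T) * ln(r2/r1).
ln(r2/r1) = ln(135.4/10.1) = 2.5957.
Q/(2*pi*T) = 0.472 / (2*pi*0.0352) = 0.472 / 0.2212 = 2.1341.
s1 - s2 = 2.1341 * 2.5957 = 5.5395 m.

5.5395


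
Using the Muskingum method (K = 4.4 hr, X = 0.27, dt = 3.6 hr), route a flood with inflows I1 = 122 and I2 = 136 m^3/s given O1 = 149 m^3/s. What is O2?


Muskingum coefficients:
denom = 2*K*(1-X) + dt = 2*4.4*(1-0.27) + 3.6 = 10.024.
C0 = (dt - 2*K*X)/denom = (3.6 - 2*4.4*0.27)/10.024 = 0.1221.
C1 = (dt + 2*K*X)/denom = (3.6 + 2*4.4*0.27)/10.024 = 0.5962.
C2 = (2*K*(1-X) - dt)/denom = 0.2817.
O2 = C0*I2 + C1*I1 + C2*O1
   = 0.1221*136 + 0.5962*122 + 0.2817*149
   = 131.32 m^3/s.

131.32


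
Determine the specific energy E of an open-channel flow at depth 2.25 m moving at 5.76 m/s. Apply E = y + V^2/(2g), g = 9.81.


Specific energy E = y + V^2/(2g).
Velocity head = V^2/(2g) = 5.76^2 / (2*9.81) = 33.1776 / 19.62 = 1.691 m.
E = 2.25 + 1.691 = 3.941 m.

3.941


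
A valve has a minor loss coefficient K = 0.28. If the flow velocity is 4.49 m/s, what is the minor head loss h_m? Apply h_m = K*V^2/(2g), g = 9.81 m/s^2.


Minor loss formula: h_m = K * V^2/(2g).
V^2 = 4.49^2 = 20.1601.
V^2/(2g) = 20.1601 / 19.62 = 1.0275 m.
h_m = 0.28 * 1.0275 = 0.2877 m.

0.2877


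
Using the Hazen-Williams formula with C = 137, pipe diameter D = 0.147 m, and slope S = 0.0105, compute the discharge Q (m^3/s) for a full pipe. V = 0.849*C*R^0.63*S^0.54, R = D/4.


For a full circular pipe, R = D/4 = 0.147/4 = 0.0367 m.
V = 0.849 * 137 * 0.0367^0.63 * 0.0105^0.54
  = 0.849 * 137 * 0.124771 * 0.085397
  = 1.2393 m/s.
Pipe area A = pi*D^2/4 = pi*0.147^2/4 = 0.017 m^2.
Q = A * V = 0.017 * 1.2393 = 0.021 m^3/s.

0.021


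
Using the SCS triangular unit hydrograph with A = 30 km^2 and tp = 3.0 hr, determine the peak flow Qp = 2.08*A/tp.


SCS formula: Qp = 2.08 * A / tp.
Qp = 2.08 * 30 / 3.0
   = 62.4 / 3.0
   = 20.8 m^3/s per cm.

20.8


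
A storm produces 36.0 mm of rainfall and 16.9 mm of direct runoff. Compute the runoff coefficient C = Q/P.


The runoff coefficient C = runoff depth / rainfall depth.
C = 16.9 / 36.0
  = 0.4694.

0.4694


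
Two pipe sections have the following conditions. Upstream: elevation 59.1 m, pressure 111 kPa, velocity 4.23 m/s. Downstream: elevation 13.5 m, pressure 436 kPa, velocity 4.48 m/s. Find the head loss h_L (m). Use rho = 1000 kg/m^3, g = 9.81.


Total head at each section: H = z + p/(rho*g) + V^2/(2g).
H1 = 59.1 + 111*1000/(1000*9.81) + 4.23^2/(2*9.81)
   = 59.1 + 11.315 + 0.912
   = 71.327 m.
H2 = 13.5 + 436*1000/(1000*9.81) + 4.48^2/(2*9.81)
   = 13.5 + 44.444 + 1.023
   = 58.967 m.
h_L = H1 - H2 = 71.327 - 58.967 = 12.36 m.

12.36


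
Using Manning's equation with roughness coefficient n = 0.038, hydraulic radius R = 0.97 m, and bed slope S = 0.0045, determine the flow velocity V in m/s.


Manning's equation gives V = (1/n) * R^(2/3) * S^(1/2).
First, compute R^(2/3) = 0.97^(2/3) = 0.9799.
Next, S^(1/2) = 0.0045^(1/2) = 0.067082.
Then 1/n = 1/0.038 = 26.32.
V = 26.32 * 0.9799 * 0.067082 = 1.7298 m/s.

1.7298


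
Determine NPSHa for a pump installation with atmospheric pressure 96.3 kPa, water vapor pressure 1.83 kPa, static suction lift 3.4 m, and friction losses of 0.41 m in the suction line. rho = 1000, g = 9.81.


NPSHa = p_atm/(rho*g) - z_s - hf_s - p_vap/(rho*g).
p_atm/(rho*g) = 96.3*1000 / (1000*9.81) = 9.817 m.
p_vap/(rho*g) = 1.83*1000 / (1000*9.81) = 0.187 m.
NPSHa = 9.817 - 3.4 - 0.41 - 0.187
      = 5.82 m.

5.82


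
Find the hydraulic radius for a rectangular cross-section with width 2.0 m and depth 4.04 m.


For a rectangular section:
Flow area A = b * y = 2.0 * 4.04 = 8.08 m^2.
Wetted perimeter P = b + 2y = 2.0 + 2*4.04 = 10.08 m.
Hydraulic radius R = A/P = 8.08 / 10.08 = 0.8016 m.

0.8016


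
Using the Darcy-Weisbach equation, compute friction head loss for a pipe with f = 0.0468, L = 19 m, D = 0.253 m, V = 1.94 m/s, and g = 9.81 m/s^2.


Darcy-Weisbach equation: h_f = f * (L/D) * V^2/(2g).
f * L/D = 0.0468 * 19/0.253 = 3.5146.
V^2/(2g) = 1.94^2 / (2*9.81) = 3.7636 / 19.62 = 0.1918 m.
h_f = 3.5146 * 0.1918 = 0.674 m.

0.674


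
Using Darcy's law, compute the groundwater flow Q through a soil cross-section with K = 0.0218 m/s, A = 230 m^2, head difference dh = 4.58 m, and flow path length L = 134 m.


Darcy's law: Q = K * A * i, where i = dh/L.
Hydraulic gradient i = 4.58 / 134 = 0.034179.
Q = 0.0218 * 230 * 0.034179
  = 0.1714 m^3/s.

0.1714


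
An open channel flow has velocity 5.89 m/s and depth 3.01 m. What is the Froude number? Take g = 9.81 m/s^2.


The Froude number is defined as Fr = V / sqrt(g*y).
g*y = 9.81 * 3.01 = 29.5281.
sqrt(g*y) = sqrt(29.5281) = 5.434.
Fr = 5.89 / 5.434 = 1.0839.

1.0839


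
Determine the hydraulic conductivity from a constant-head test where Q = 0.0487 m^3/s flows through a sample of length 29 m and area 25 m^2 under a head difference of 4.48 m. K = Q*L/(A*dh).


From K = Q*L / (A*dh):
Numerator: Q*L = 0.0487 * 29 = 1.4123.
Denominator: A*dh = 25 * 4.48 = 112.0.
K = 1.4123 / 112.0 = 0.01261 m/s.

0.01261


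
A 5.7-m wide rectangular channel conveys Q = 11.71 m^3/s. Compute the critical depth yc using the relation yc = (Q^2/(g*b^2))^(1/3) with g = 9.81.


Using yc = (Q^2 / (g * b^2))^(1/3):
Q^2 = 11.71^2 = 137.12.
g * b^2 = 9.81 * 5.7^2 = 9.81 * 32.49 = 318.73.
Q^2 / (g*b^2) = 137.12 / 318.73 = 0.4302.
yc = 0.4302^(1/3) = 0.7549 m.

0.7549


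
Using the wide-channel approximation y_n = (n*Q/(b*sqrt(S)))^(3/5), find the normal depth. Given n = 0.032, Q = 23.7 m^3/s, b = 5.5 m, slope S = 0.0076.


We use the wide-channel approximation y_n = (n*Q/(b*sqrt(S)))^(3/5).
sqrt(S) = sqrt(0.0076) = 0.087178.
Numerator: n*Q = 0.032 * 23.7 = 0.7584.
Denominator: b*sqrt(S) = 5.5 * 0.087178 = 0.479479.
arg = 1.5817.
y_n = 1.5817^(3/5) = 1.3167 m.

1.3167


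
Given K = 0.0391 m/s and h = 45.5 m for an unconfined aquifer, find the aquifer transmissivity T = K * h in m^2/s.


Transmissivity is defined as T = K * h.
T = 0.0391 * 45.5
  = 1.7791 m^2/s.

1.7791


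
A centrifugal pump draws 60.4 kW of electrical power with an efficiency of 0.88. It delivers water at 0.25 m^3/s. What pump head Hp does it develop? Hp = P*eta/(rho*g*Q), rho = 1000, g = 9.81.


Pump head formula: Hp = P * eta / (rho * g * Q).
Numerator: P * eta = 60.4 * 1000 * 0.88 = 53152.0 W.
Denominator: rho * g * Q = 1000 * 9.81 * 0.25 = 2452.5.
Hp = 53152.0 / 2452.5 = 21.67 m.

21.67


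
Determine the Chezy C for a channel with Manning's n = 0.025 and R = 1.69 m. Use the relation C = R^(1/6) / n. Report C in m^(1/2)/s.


The Chezy coefficient relates to Manning's n through C = R^(1/6) / n.
R^(1/6) = 1.69^(1/6) = 1.091393.
C = 1.091393 / 0.025 = 43.66 m^(1/2)/s.

43.66


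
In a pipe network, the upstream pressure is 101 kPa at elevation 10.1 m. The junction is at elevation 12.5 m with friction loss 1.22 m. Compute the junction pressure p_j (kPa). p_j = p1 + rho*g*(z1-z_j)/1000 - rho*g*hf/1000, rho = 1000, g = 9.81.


Junction pressure: p_j = p1 + rho*g*(z1 - z_j)/1000 - rho*g*hf/1000.
Elevation term = 1000*9.81*(10.1 - 12.5)/1000 = -23.544 kPa.
Friction term = 1000*9.81*1.22/1000 = 11.968 kPa.
p_j = 101 + -23.544 - 11.968 = 65.49 kPa.

65.49


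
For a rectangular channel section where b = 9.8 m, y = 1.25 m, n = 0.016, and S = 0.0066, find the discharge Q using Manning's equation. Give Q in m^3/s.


For a rectangular channel, the cross-sectional area A = b * y = 9.8 * 1.25 = 12.25 m^2.
The wetted perimeter P = b + 2y = 9.8 + 2*1.25 = 12.3 m.
Hydraulic radius R = A/P = 12.25/12.3 = 0.9959 m.
Velocity V = (1/n)*R^(2/3)*S^(1/2) = (1/0.016)*0.9959^(2/3)*0.0066^(1/2) = 5.0638 m/s.
Discharge Q = A * V = 12.25 * 5.0638 = 62.031 m^3/s.

62.031


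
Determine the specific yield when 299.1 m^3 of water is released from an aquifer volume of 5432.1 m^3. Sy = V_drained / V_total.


Specific yield Sy = Volume drained / Total volume.
Sy = 299.1 / 5432.1
   = 0.0551.

0.0551


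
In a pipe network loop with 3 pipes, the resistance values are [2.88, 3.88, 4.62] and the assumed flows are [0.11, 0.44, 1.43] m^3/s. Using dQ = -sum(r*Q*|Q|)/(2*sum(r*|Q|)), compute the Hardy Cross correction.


Numerator terms (r*Q*|Q|): 2.88*0.11*|0.11| = 0.0348; 3.88*0.44*|0.44| = 0.7512; 4.62*1.43*|1.43| = 9.4474.
Sum of numerator = 10.2335.
Denominator terms (r*|Q|): 2.88*|0.11| = 0.3168; 3.88*|0.44| = 1.7072; 4.62*|1.43| = 6.6066.
2 * sum of denominator = 2 * 8.6306 = 17.2612.
dQ = -10.2335 / 17.2612 = -0.5929 m^3/s.

-0.5929


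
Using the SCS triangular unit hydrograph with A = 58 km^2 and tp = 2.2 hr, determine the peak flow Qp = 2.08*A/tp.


SCS formula: Qp = 2.08 * A / tp.
Qp = 2.08 * 58 / 2.2
   = 120.64 / 2.2
   = 54.84 m^3/s per cm.

54.84


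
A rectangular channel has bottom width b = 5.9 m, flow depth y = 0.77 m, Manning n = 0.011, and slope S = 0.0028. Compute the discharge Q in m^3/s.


For a rectangular channel, the cross-sectional area A = b * y = 5.9 * 0.77 = 4.54 m^2.
The wetted perimeter P = b + 2y = 5.9 + 2*0.77 = 7.44 m.
Hydraulic radius R = A/P = 4.54/7.44 = 0.6106 m.
Velocity V = (1/n)*R^(2/3)*S^(1/2) = (1/0.011)*0.6106^(2/3)*0.0028^(1/2) = 3.4623 m/s.
Discharge Q = A * V = 4.54 * 3.4623 = 15.729 m^3/s.

15.729


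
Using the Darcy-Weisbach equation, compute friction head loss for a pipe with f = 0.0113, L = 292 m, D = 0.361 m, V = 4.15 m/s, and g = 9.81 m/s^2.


Darcy-Weisbach equation: h_f = f * (L/D) * V^2/(2g).
f * L/D = 0.0113 * 292/0.361 = 9.1402.
V^2/(2g) = 4.15^2 / (2*9.81) = 17.2225 / 19.62 = 0.8778 m.
h_f = 9.1402 * 0.8778 = 8.023 m.

8.023


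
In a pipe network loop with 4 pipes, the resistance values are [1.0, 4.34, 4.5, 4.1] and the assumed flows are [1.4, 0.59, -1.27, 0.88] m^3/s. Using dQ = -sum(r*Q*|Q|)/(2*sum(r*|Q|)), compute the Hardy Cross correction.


Numerator terms (r*Q*|Q|): 1.0*1.4*|1.4| = 1.96; 4.34*0.59*|0.59| = 1.5108; 4.5*-1.27*|-1.27| = -7.258; 4.1*0.88*|0.88| = 3.175.
Sum of numerator = -0.6123.
Denominator terms (r*|Q|): 1.0*|1.4| = 1.4; 4.34*|0.59| = 2.5606; 4.5*|-1.27| = 5.715; 4.1*|0.88| = 3.608.
2 * sum of denominator = 2 * 13.2836 = 26.5672.
dQ = --0.6123 / 26.5672 = 0.023 m^3/s.

0.023


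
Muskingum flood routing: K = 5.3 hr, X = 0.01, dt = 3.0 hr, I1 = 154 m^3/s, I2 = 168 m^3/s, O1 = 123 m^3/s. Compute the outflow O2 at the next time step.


Muskingum coefficients:
denom = 2*K*(1-X) + dt = 2*5.3*(1-0.01) + 3.0 = 13.494.
C0 = (dt - 2*K*X)/denom = (3.0 - 2*5.3*0.01)/13.494 = 0.2145.
C1 = (dt + 2*K*X)/denom = (3.0 + 2*5.3*0.01)/13.494 = 0.2302.
C2 = (2*K*(1-X) - dt)/denom = 0.5554.
O2 = C0*I2 + C1*I1 + C2*O1
   = 0.2145*168 + 0.2302*154 + 0.5554*123
   = 139.79 m^3/s.

139.79


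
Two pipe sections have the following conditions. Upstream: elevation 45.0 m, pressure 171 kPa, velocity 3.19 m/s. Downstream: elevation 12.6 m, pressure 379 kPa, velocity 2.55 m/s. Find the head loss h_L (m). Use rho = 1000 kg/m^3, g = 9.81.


Total head at each section: H = z + p/(rho*g) + V^2/(2g).
H1 = 45.0 + 171*1000/(1000*9.81) + 3.19^2/(2*9.81)
   = 45.0 + 17.431 + 0.5187
   = 62.95 m.
H2 = 12.6 + 379*1000/(1000*9.81) + 2.55^2/(2*9.81)
   = 12.6 + 38.634 + 0.3314
   = 51.565 m.
h_L = H1 - H2 = 62.95 - 51.565 = 11.384 m.

11.384


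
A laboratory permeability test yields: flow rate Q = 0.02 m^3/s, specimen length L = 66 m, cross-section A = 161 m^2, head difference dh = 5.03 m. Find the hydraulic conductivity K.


From K = Q*L / (A*dh):
Numerator: Q*L = 0.02 * 66 = 1.32.
Denominator: A*dh = 161 * 5.03 = 809.83.
K = 1.32 / 809.83 = 0.00163 m/s.

0.00163


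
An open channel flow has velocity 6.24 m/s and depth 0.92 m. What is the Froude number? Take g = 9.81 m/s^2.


The Froude number is defined as Fr = V / sqrt(g*y).
g*y = 9.81 * 0.92 = 9.0252.
sqrt(g*y) = sqrt(9.0252) = 3.0042.
Fr = 6.24 / 3.0042 = 2.0771.

2.0771


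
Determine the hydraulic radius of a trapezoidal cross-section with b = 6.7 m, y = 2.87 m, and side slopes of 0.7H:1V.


For a trapezoidal section with side slope z:
A = (b + z*y)*y = (6.7 + 0.7*2.87)*2.87 = 24.995 m^2.
P = b + 2*y*sqrt(1 + z^2) = 6.7 + 2*2.87*sqrt(1 + 0.7^2) = 13.707 m.
R = A/P = 24.995 / 13.707 = 1.8236 m.

1.8236


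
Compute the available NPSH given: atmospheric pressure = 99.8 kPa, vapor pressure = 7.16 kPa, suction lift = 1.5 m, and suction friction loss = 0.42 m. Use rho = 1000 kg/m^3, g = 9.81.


NPSHa = p_atm/(rho*g) - z_s - hf_s - p_vap/(rho*g).
p_atm/(rho*g) = 99.8*1000 / (1000*9.81) = 10.173 m.
p_vap/(rho*g) = 7.16*1000 / (1000*9.81) = 0.73 m.
NPSHa = 10.173 - 1.5 - 0.42 - 0.73
      = 7.52 m.

7.52


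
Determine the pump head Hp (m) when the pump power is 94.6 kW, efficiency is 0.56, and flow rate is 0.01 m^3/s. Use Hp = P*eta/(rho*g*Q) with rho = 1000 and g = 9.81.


Pump head formula: Hp = P * eta / (rho * g * Q).
Numerator: P * eta = 94.6 * 1000 * 0.56 = 52976.0 W.
Denominator: rho * g * Q = 1000 * 9.81 * 0.01 = 98.1.
Hp = 52976.0 / 98.1 = 540.02 m.

540.02


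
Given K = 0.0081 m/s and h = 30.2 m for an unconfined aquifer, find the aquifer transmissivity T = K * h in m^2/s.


Transmissivity is defined as T = K * h.
T = 0.0081 * 30.2
  = 0.2446 m^2/s.

0.2446


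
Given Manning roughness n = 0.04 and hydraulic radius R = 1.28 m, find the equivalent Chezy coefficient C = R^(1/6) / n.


The Chezy coefficient relates to Manning's n through C = R^(1/6) / n.
R^(1/6) = 1.28^(1/6) = 1.042001.
C = 1.042001 / 0.04 = 26.05 m^(1/2)/s.

26.05


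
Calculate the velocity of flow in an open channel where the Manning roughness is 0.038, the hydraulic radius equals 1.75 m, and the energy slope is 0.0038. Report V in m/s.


Manning's equation gives V = (1/n) * R^(2/3) * S^(1/2).
First, compute R^(2/3) = 1.75^(2/3) = 1.4522.
Next, S^(1/2) = 0.0038^(1/2) = 0.061644.
Then 1/n = 1/0.038 = 26.32.
V = 26.32 * 1.4522 * 0.061644 = 2.3558 m/s.

2.3558


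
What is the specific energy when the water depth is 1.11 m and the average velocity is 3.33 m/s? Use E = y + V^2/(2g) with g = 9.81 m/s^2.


Specific energy E = y + V^2/(2g).
Velocity head = V^2/(2g) = 3.33^2 / (2*9.81) = 11.0889 / 19.62 = 0.5652 m.
E = 1.11 + 0.5652 = 1.6752 m.

1.6752


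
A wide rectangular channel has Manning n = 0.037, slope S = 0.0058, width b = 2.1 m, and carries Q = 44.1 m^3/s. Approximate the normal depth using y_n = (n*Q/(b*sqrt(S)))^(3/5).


We use the wide-channel approximation y_n = (n*Q/(b*sqrt(S)))^(3/5).
sqrt(S) = sqrt(0.0058) = 0.076158.
Numerator: n*Q = 0.037 * 44.1 = 1.6317.
Denominator: b*sqrt(S) = 2.1 * 0.076158 = 0.159932.
arg = 10.2025.
y_n = 10.2025^(3/5) = 4.0292 m.

4.0292


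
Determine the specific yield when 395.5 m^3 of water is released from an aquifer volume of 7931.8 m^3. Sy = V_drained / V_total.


Specific yield Sy = Volume drained / Total volume.
Sy = 395.5 / 7931.8
   = 0.0499.

0.0499


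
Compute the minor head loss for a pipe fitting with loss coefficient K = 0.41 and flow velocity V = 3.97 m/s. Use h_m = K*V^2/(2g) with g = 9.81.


Minor loss formula: h_m = K * V^2/(2g).
V^2 = 3.97^2 = 15.7609.
V^2/(2g) = 15.7609 / 19.62 = 0.8033 m.
h_m = 0.41 * 0.8033 = 0.3294 m.

0.3294


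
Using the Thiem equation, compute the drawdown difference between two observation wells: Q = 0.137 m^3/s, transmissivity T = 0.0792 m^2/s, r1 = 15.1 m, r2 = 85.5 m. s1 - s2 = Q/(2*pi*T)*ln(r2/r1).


Thiem equation: s1 - s2 = Q/(2*pi*T) * ln(r2/r1).
ln(r2/r1) = ln(85.5/15.1) = 1.7338.
Q/(2*pi*T) = 0.137 / (2*pi*0.0792) = 0.137 / 0.4976 = 0.2753.
s1 - s2 = 0.2753 * 1.7338 = 0.4773 m.

0.4773


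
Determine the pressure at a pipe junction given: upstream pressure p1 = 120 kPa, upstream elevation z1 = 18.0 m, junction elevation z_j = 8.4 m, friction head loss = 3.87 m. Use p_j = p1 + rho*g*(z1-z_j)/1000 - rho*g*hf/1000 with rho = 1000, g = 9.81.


Junction pressure: p_j = p1 + rho*g*(z1 - z_j)/1000 - rho*g*hf/1000.
Elevation term = 1000*9.81*(18.0 - 8.4)/1000 = 94.176 kPa.
Friction term = 1000*9.81*3.87/1000 = 37.965 kPa.
p_j = 120 + 94.176 - 37.965 = 176.21 kPa.

176.21
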